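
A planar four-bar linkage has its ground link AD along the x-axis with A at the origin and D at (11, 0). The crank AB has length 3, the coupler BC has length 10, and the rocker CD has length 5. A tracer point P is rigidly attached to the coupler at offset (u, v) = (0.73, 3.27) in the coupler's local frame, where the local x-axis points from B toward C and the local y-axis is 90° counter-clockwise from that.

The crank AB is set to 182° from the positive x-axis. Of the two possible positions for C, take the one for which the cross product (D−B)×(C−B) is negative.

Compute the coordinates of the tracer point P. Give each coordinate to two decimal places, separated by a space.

-1.49 2.89

A=(0,0), D=(11.00,0)
B = A + 3.00·(cos182°, sin182°) = (-2.9982, -0.1047)
|BD| = 13.9986
circle(B,10.00) ∩ circle(D,5.00): a=9.6781, h=2.5167
  candidates: C₊=(6.6609,2.4843) cross=35.230; C₋=(6.6985,-2.5490) cross=-35.230
  mode - wants cross < 0 → take C=(6.6985,-2.5490) (cross=-35.230)
ex = (C−B)/|BC| = (0.9697,-0.2444); ey = (0.2444,0.9697)
P = B + 0.73·ex + 3.27·ey = (-1.4910,2.8877)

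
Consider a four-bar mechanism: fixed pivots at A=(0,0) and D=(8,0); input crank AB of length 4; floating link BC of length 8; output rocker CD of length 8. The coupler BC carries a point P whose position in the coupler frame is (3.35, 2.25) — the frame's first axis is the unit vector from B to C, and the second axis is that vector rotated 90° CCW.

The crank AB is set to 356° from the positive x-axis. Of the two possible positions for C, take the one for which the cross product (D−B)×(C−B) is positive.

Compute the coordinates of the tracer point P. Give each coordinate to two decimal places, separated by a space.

A=(0,0), D=(8.00,0)
B = A + 4.00·(cos356°, sin356°) = (3.9903, -0.2790)
|BD| = 4.0194
circle(B,8.00) ∩ circle(D,8.00): a=2.0097, h=7.7435
  candidates: C₊=(5.4576,7.5853) cross=31.124; C₋=(6.5327,-7.8643) cross=-31.124
  mode + wants cross > 0 → take C=(5.4576,7.5853) (cross=31.124)
ex = (C−B)/|BC| = (0.1834,0.9830); ey = (-0.9830,0.1834)
P = B + 3.35·ex + 2.25·ey = (2.3929,3.4268)

2.39 3.43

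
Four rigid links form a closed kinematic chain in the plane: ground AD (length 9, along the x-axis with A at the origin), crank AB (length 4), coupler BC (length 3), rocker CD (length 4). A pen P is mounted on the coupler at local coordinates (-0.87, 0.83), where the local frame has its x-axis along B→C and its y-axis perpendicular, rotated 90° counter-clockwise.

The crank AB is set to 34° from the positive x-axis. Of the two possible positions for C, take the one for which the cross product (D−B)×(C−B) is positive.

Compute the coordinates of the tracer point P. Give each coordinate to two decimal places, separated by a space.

2.28 2.85

A=(0,0), D=(9.00,0)
B = A + 4.00·(cos34°, sin34°) = (3.3162, 2.2368)
|BD| = 6.1081
circle(B,3.00) ∩ circle(D,4.00): a=2.4811, h=1.6865
  candidates: C₊=(6.2425,2.8976) cross=10.301; C₋=(5.0073,-0.2411) cross=-10.301
  mode + wants cross > 0 → take C=(6.2425,2.8976) (cross=10.301)
ex = (C−B)/|BC| = (0.9754,0.2203); ey = (-0.2203,0.9754)
P = B + -0.87·ex + 0.83·ey = (2.2847,2.8547)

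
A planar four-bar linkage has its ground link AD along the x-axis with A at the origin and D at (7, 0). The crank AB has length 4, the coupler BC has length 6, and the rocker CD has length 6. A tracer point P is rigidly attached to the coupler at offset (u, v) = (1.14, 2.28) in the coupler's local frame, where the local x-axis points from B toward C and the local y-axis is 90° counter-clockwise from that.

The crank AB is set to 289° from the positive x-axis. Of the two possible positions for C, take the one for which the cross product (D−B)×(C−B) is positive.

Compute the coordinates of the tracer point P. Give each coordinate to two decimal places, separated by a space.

-0.95 -2.60

A=(0,0), D=(7.00,0)
B = A + 4.00·(cos289°, sin289°) = (1.3023, -3.7821)
|BD| = 6.8387
circle(B,6.00) ∩ circle(D,6.00): a=3.4194, h=4.9303
  candidates: C₊=(1.4245,2.2167) cross=33.717; C₋=(6.8778,-5.9988) cross=-33.717
  mode + wants cross > 0 → take C=(1.4245,2.2167) (cross=33.717)
ex = (C−B)/|BC| = (0.0204,0.9998); ey = (-0.9998,0.0204)
P = B + 1.14·ex + 2.28·ey = (-0.9540,-2.5959)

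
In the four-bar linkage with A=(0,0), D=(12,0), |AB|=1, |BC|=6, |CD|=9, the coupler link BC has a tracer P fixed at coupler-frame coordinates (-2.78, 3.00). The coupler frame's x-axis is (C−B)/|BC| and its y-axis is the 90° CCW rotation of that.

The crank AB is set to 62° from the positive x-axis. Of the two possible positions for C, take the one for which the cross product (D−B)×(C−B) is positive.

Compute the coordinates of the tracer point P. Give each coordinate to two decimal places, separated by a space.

-3.62 0.98

A=(0,0), D=(12.00,0)
B = A + 1.00·(cos62°, sin62°) = (0.4695, 0.8829)
|BD| = 11.5643
circle(B,6.00) ∩ circle(D,9.00): a=3.8365, h=4.6132
  candidates: C₊=(4.6470,5.1897) cross=53.348; C₋=(3.9425,-4.0097) cross=-53.348
  mode + wants cross > 0 → take C=(4.6470,5.1897) (cross=53.348)
ex = (C−B)/|BC| = (0.6963,0.7178); ey = (-0.7178,0.6963)
P = B + -2.78·ex + 3.00·ey = (-3.6195,0.9762)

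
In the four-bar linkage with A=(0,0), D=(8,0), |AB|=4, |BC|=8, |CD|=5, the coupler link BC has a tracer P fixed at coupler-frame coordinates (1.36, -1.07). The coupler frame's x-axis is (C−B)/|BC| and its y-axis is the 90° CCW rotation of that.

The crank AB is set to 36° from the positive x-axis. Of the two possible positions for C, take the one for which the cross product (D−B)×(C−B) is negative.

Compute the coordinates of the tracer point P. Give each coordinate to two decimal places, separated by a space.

A=(0,0), D=(8.00,0)
B = A + 4.00·(cos36°, sin36°) = (3.2361, 2.3511)
|BD| = 5.3125
circle(B,8.00) ∩ circle(D,5.00): a=6.3268, h=4.8960
  candidates: C₊=(11.0764,3.9416) cross=26.010; C₋=(6.7427,-4.8394) cross=-26.010
  mode - wants cross < 0 → take C=(6.7427,-4.8394) (cross=-26.010)
ex = (C−B)/|BC| = (0.4383,-0.8988); ey = (0.8988,0.4383)
P = B + 1.36·ex + -1.07·ey = (2.8705,0.6597)

2.87 0.66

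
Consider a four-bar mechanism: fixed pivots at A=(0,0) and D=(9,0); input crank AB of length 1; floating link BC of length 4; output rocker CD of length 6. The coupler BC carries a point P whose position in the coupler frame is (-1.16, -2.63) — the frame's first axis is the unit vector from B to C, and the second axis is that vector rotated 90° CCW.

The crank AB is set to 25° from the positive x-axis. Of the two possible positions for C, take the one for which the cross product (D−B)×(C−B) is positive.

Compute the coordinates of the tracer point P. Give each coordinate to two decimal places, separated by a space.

1.81 -2.30

A=(0,0), D=(9.00,0)
B = A + 1.00·(cos25°, sin25°) = (0.9063, 0.4226)
|BD| = 8.1047
circle(B,4.00) ∩ circle(D,6.00): a=2.8185, h=2.8383
  candidates: C₊=(3.8690,3.1101) cross=23.004; C₋=(3.5730,-2.5588) cross=-23.004
  mode + wants cross > 0 → take C=(3.8690,3.1101) (cross=23.004)
ex = (C−B)/|BC| = (0.7407,0.6719); ey = (-0.6719,0.7407)
P = B + -1.16·ex + -2.63·ey = (1.8141,-2.3047)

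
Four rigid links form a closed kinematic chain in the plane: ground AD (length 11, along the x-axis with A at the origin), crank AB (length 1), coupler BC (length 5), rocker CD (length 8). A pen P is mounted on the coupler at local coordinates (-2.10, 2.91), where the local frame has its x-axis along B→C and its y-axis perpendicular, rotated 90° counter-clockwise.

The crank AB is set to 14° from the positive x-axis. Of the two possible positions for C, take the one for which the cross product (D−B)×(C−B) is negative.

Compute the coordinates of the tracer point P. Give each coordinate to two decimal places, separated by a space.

A=(0,0), D=(11.00,0)
B = A + 1.00·(cos14°, sin14°) = (0.9703, 0.2419)
|BD| = 10.0326
circle(B,5.00) ∩ circle(D,8.00): a=3.0727, h=3.9445
  candidates: C₊=(4.1372,4.1111) cross=39.573; C₋=(3.9469,-3.7755) cross=-39.573
  mode - wants cross < 0 → take C=(3.9469,-3.7755) (cross=-39.573)
ex = (C−B)/|BC| = (0.5953,-0.8035); ey = (0.8035,0.5953)
P = B + -2.10·ex + 2.91·ey = (2.0582,3.6616)

2.06 3.66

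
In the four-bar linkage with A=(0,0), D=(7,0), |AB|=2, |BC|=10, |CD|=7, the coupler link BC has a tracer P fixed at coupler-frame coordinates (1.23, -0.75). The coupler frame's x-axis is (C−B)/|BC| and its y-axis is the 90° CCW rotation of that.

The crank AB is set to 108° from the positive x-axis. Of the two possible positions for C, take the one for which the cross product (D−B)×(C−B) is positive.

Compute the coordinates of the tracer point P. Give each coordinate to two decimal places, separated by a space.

A=(0,0), D=(7.00,0)
B = A + 2.00·(cos108°, sin108°) = (-0.6180, 1.9021)
|BD| = 7.8519
circle(B,10.00) ∩ circle(D,7.00): a=7.1736, h=6.9671
  candidates: C₊=(8.0296,6.9239) cross=54.705; C₋=(4.6541,-6.5952) cross=-54.705
  mode + wants cross > 0 → take C=(8.0296,6.9239) (cross=54.705)
ex = (C−B)/|BC| = (0.8648,0.5022); ey = (-0.5022,0.8648)
P = B + 1.23·ex + -0.75·ey = (0.8223,1.8712)

0.82 1.87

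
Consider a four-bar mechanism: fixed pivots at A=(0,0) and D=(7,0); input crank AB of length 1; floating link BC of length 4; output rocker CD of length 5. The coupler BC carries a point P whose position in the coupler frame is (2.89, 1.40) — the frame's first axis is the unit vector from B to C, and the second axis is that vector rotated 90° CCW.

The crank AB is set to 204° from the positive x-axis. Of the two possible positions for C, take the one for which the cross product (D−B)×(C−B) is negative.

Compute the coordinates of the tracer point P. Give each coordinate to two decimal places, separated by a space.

2.29 -0.58

A=(0,0), D=(7.00,0)
B = A + 1.00·(cos204°, sin204°) = (-0.9135, -0.4067)
|BD| = 7.9240
circle(B,4.00) ∩ circle(D,5.00): a=3.3941, h=2.1166
  candidates: C₊=(2.3674,1.8813) cross=16.772; C₋=(2.5847,-2.3463) cross=-16.772
  mode - wants cross < 0 → take C=(2.5847,-2.3463) (cross=-16.772)
ex = (C−B)/|BC| = (0.8746,-0.4849); ey = (0.4849,0.8746)
P = B + 2.89·ex + 1.40·ey = (2.2928,-0.5837)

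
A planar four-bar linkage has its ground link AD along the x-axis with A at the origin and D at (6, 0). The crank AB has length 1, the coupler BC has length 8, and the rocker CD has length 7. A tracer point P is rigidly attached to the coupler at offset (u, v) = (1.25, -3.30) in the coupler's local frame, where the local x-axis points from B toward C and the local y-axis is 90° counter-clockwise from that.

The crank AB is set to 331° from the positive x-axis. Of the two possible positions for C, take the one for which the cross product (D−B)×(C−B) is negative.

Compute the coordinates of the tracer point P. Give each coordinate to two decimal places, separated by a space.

A=(0,0), D=(6.00,0)
B = A + 1.00·(cos331°, sin331°) = (0.8746, -0.4848)
|BD| = 5.1483
circle(B,8.00) ∩ circle(D,7.00): a=4.0309, h=6.9103
  candidates: C₊=(4.2369,6.7743) cross=35.576; C₋=(5.5384,-6.9848) cross=-35.576
  mode - wants cross < 0 → take C=(5.5384,-6.9848) (cross=-35.576)
ex = (C−B)/|BC| = (0.5830,-0.8125); ey = (0.8125,0.5830)
P = B + 1.25·ex + -3.30·ey = (-1.0779,-3.4242)

-1.08 -3.42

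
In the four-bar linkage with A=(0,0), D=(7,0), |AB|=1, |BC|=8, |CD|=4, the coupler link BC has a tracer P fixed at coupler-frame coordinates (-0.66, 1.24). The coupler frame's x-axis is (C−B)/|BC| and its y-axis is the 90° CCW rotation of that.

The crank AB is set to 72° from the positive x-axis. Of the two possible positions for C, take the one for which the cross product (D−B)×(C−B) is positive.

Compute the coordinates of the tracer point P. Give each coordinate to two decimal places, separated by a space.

-0.77 1.86

A=(0,0), D=(7.00,0)
B = A + 1.00·(cos72°, sin72°) = (0.3090, 0.9511)
|BD| = 6.7582
circle(B,8.00) ∩ circle(D,4.00): a=6.9303, h=3.9963
  candidates: C₊=(7.7328,3.9323) cross=27.008; C₋=(6.6080,-3.9807) cross=-27.008
  mode + wants cross > 0 → take C=(7.7328,3.9323) (cross=27.008)
ex = (C−B)/|BC| = (0.9280,0.3727); ey = (-0.3727,0.9280)
P = B + -0.66·ex + 1.24·ey = (-0.7655,1.8558)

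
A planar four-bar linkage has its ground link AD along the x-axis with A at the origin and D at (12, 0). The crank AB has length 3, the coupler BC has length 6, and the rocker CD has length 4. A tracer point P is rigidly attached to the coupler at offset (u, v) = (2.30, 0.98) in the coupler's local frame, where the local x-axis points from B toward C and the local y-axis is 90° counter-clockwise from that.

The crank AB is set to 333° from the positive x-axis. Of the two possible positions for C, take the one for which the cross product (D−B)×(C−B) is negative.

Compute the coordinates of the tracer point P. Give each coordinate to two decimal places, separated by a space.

A=(0,0), D=(12.00,0)
B = A + 3.00·(cos333°, sin333°) = (2.6730, -1.3620)
|BD| = 9.4259
circle(B,6.00) ∩ circle(D,4.00): a=5.7739, h=1.6317
  candidates: C₊=(8.1505,1.0869) cross=15.381; C₋=(8.6221,-2.1423) cross=-15.381
  mode - wants cross < 0 → take C=(8.6221,-2.1423) (cross=-15.381)
ex = (C−B)/|BC| = (0.9915,-0.1301); ey = (0.1301,0.9915)
P = B + 2.30·ex + 0.98·ey = (5.0809,-0.6894)

5.08 -0.69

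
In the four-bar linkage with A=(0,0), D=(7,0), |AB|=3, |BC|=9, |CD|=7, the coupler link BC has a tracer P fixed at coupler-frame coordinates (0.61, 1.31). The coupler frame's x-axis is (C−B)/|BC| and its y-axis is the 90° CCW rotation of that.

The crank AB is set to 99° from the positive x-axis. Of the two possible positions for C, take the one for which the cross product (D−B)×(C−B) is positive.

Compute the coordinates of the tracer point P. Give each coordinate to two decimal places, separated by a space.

-0.51 4.41

A=(0,0), D=(7.00,0)
B = A + 3.00·(cos99°, sin99°) = (-0.4693, 2.9631)
|BD| = 8.0356
circle(B,9.00) ∩ circle(D,7.00): a=6.0089, h=6.7002
  candidates: C₊=(7.5868,6.9754) cross=53.840; C₋=(2.6455,-5.4807) cross=-53.840
  mode + wants cross > 0 → take C=(7.5868,6.9754) (cross=53.840)
ex = (C−B)/|BC| = (0.8951,0.4458); ey = (-0.4458,0.8951)
P = B + 0.61·ex + 1.31·ey = (-0.5073,4.4076)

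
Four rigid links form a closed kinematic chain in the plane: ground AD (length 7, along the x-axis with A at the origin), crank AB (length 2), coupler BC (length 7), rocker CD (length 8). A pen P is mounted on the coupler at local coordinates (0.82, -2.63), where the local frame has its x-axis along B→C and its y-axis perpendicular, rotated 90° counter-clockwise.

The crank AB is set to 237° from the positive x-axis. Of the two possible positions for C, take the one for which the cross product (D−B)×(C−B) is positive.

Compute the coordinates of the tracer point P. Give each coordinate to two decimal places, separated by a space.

1.66 -1.60

A=(0,0), D=(7.00,0)
B = A + 2.00·(cos237°, sin237°) = (-1.0893, -1.6773)
|BD| = 8.2613
circle(B,7.00) ∩ circle(D,8.00): a=3.2228, h=6.2140
  candidates: C₊=(0.8048,5.0615) cross=51.336; C₋=(3.3281,-7.1075) cross=-51.336
  mode + wants cross > 0 → take C=(0.8048,5.0615) (cross=51.336)
ex = (C−B)/|BC| = (0.2706,0.9627); ey = (-0.9627,0.2706)
P = B + 0.82·ex + -2.63·ey = (1.6645,-1.5996)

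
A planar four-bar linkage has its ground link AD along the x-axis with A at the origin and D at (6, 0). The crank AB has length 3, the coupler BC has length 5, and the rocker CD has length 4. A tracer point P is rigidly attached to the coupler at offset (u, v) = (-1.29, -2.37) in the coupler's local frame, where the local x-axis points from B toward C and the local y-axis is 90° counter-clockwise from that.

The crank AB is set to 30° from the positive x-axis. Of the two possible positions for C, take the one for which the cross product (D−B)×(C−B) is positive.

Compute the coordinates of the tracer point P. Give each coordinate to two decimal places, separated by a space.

2.59 -1.20

A=(0,0), D=(6.00,0)
B = A + 3.00·(cos30°, sin30°) = (2.5981, 1.5000)
|BD| = 3.7179
circle(B,5.00) ∩ circle(D,4.00): a=3.0693, h=3.9471
  candidates: C₊=(6.9989,3.8733) cross=14.675; C₋=(3.8141,-3.3499) cross=-14.675
  mode + wants cross > 0 → take C=(6.9989,3.8733) (cross=14.675)
ex = (C−B)/|BC| = (0.8802,0.4747); ey = (-0.4747,0.8802)
P = B + -1.29·ex + -2.37·ey = (2.5876,-1.1983)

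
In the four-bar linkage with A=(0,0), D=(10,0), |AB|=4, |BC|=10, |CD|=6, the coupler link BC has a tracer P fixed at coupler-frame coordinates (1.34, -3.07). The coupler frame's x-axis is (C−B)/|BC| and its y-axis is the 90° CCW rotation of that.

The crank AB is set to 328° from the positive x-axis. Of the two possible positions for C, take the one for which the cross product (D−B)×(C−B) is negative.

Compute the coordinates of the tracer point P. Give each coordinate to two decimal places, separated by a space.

3.70 -5.46

A=(0,0), D=(10.00,0)
B = A + 4.00·(cos328°, sin328°) = (3.3922, -2.1197)
|BD| = 6.9395
circle(B,10.00) ∩ circle(D,6.00): a=8.0810, h=5.8904
  candidates: C₊=(9.2878,5.9576) cross=40.876; C₋=(12.8863,-5.2602) cross=-40.876
  mode - wants cross < 0 → take C=(12.8863,-5.2602) (cross=-40.876)
ex = (C−B)/|BC| = (0.9494,-0.3141); ey = (0.3141,0.9494)
P = B + 1.34·ex + -3.07·ey = (3.7003,-5.4552)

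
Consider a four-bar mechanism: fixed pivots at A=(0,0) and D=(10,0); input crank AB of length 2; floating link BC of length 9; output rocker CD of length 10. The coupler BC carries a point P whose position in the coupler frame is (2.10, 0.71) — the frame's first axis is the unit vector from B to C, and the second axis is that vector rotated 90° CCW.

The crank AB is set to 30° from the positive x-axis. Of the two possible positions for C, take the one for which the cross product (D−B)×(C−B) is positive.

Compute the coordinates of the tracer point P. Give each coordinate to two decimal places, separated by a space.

2.03 3.20

A=(0,0), D=(10.00,0)
B = A + 2.00·(cos30°, sin30°) = (1.7321, 1.0000)
|BD| = 8.3282
circle(B,9.00) ∩ circle(D,10.00): a=3.0234, h=8.4770
  candidates: C₊=(5.7514,9.0526) cross=70.598; C₋=(3.7157,-7.7787) cross=-70.598
  mode + wants cross > 0 → take C=(5.7514,9.0526) (cross=70.598)
ex = (C−B)/|BC| = (0.4466,0.8947); ey = (-0.8947,0.4466)
P = B + 2.10·ex + 0.71·ey = (2.0346,3.1960)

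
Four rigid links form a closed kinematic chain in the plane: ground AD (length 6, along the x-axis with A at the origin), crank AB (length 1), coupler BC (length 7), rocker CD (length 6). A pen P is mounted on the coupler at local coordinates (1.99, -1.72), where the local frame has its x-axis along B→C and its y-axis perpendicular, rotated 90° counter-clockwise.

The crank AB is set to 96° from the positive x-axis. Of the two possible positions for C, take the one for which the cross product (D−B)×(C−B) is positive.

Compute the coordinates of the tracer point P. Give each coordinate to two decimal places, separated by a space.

2.52 1.16

A=(0,0), D=(6.00,0)
B = A + 1.00·(cos96°, sin96°) = (-0.1045, 0.9945)
|BD| = 6.1850
circle(B,7.00) ∩ circle(D,6.00): a=4.1434, h=5.6420
  candidates: C₊=(4.8922,5.8968) cross=34.896; C₋=(3.0778,-5.2403) cross=-34.896
  mode + wants cross > 0 → take C=(4.8922,5.8968) (cross=34.896)
ex = (C−B)/|BC| = (0.7138,0.7003); ey = (-0.7003,0.7138)
P = B + 1.99·ex + -1.72·ey = (2.5205,1.1604)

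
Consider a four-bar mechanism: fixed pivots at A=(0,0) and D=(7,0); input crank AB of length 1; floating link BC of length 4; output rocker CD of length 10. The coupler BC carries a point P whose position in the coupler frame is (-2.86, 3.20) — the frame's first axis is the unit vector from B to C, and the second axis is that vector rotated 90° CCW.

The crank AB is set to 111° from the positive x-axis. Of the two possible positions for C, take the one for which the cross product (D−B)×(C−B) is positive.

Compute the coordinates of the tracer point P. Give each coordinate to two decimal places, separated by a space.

-2.25 -2.92

A=(0,0), D=(7.00,0)
B = A + 1.00·(cos111°, sin111°) = (-0.3584, 0.9336)
|BD| = 7.4174
circle(B,4.00) ∩ circle(D,10.00): a=-1.9537, h=3.4904
  candidates: C₊=(-1.8572,4.6421) cross=25.890; C₋=(-2.7359,-2.2832) cross=-25.890
  mode + wants cross > 0 → take C=(-1.8572,4.6421) (cross=25.890)
ex = (C−B)/|BC| = (-0.3747,0.9271); ey = (-0.9271,-0.3747)
P = B + -2.86·ex + 3.20·ey = (-2.2535,-2.9171)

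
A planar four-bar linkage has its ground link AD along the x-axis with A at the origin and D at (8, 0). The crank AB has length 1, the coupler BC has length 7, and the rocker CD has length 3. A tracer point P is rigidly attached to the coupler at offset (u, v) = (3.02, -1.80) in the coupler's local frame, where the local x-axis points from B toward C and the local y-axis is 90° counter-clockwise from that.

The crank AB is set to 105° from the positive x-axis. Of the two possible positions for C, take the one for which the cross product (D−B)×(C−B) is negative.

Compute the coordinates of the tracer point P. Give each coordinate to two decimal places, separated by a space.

1.61 -2.01

A=(0,0), D=(8.00,0)
B = A + 1.00·(cos105°, sin105°) = (-0.2588, 0.9659)
|BD| = 8.3151
circle(B,7.00) ∩ circle(D,3.00): a=6.5628, h=2.4350
  candidates: C₊=(6.5424,2.6221) cross=20.248; C₋=(5.9767,-2.2150) cross=-20.248
  mode - wants cross < 0 → take C=(5.9767,-2.2150) (cross=-20.248)
ex = (C−B)/|BC| = (0.8908,-0.4544); ey = (0.4544,0.8908)
P = B + 3.02·ex + -1.80·ey = (1.6134,-2.0098)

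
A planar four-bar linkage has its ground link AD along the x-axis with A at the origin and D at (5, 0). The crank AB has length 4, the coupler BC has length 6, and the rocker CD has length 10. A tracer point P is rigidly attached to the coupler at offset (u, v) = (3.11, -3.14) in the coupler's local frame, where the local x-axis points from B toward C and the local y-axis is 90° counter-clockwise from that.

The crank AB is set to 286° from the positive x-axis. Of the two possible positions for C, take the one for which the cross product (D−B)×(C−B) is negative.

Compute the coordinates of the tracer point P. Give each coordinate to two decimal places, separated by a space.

A=(0,0), D=(5.00,0)
B = A + 4.00·(cos286°, sin286°) = (1.1025, -3.8450)
|BD| = 5.4749
circle(B,6.00) ∩ circle(D,10.00): a=-3.1074, h=5.1326
  candidates: C₊=(-4.7142,-2.3736) cross=28.101; C₋=(2.4951,-9.6812) cross=-28.101
  mode - wants cross < 0 → take C=(2.4951,-9.6812) (cross=-28.101)
ex = (C−B)/|BC| = (0.2321,-0.9727); ey = (0.9727,0.2321)
P = B + 3.11·ex + -3.14·ey = (-1.2299,-7.5989)

-1.23 -7.60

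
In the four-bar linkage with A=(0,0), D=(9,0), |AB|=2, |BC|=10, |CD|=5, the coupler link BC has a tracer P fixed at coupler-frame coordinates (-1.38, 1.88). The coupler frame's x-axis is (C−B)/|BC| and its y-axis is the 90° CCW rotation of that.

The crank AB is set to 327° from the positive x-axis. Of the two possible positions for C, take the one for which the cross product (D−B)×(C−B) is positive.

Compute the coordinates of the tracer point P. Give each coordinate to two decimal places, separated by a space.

-0.56 -0.43

A=(0,0), D=(9.00,0)
B = A + 2.00·(cos327°, sin327°) = (1.6773, -1.0893)
|BD| = 7.4032
circle(B,10.00) ∩ circle(D,5.00): a=8.7670, h=4.8104
  candidates: C₊=(9.6411,4.9587) cross=35.613; C₋=(11.0567,-4.5574) cross=-35.613
  mode + wants cross > 0 → take C=(9.6411,4.9587) (cross=35.613)
ex = (C−B)/|BC| = (0.7964,0.6048); ey = (-0.6048,0.7964)
P = B + -1.38·ex + 1.88·ey = (-0.5587,-0.4267)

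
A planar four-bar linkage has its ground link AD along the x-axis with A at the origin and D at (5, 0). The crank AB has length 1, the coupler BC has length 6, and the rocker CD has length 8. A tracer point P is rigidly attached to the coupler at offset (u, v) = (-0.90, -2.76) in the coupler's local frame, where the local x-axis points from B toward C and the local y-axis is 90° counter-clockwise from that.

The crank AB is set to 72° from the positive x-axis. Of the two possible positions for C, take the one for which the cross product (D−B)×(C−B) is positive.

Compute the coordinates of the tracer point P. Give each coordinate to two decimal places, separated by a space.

2.95 -0.25

A=(0,0), D=(5.00,0)
B = A + 1.00·(cos72°, sin72°) = (0.3090, 0.9511)
|BD| = 4.7864
circle(B,6.00) ∩ circle(D,8.00): a=-0.5317, h=5.9764
  candidates: C₊=(0.9754,6.9139) cross=28.606; C₋=(-1.3996,-4.8005) cross=-28.606
  mode + wants cross > 0 → take C=(0.9754,6.9139) (cross=28.606)
ex = (C−B)/|BC| = (0.1111,0.9938); ey = (-0.9938,0.1111)
P = B + -0.90·ex + -2.76·ey = (2.9520,-0.2499)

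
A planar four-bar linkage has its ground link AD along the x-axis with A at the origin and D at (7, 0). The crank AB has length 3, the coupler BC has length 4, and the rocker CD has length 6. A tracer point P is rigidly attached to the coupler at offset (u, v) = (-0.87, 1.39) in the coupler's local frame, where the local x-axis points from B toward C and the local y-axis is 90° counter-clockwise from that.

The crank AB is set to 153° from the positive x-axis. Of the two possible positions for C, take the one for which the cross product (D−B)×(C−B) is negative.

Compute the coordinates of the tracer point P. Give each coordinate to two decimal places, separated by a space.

A=(0,0), D=(7.00,0)
B = A + 3.00·(cos153°, sin153°) = (-2.6730, 1.3620)
|BD| = 9.7684
circle(B,4.00) ∩ circle(D,6.00): a=3.8605, h=1.0471
  candidates: C₊=(1.2958,1.8606) cross=10.229; C₋=(1.0038,-0.2132) cross=-10.229
  mode - wants cross < 0 → take C=(1.0038,-0.2132) (cross=-10.229)
ex = (C−B)/|BC| = (0.9192,-0.3938); ey = (0.3938,0.9192)
P = B + -0.87·ex + 1.39·ey = (-2.9254,2.9823)

-2.93 2.98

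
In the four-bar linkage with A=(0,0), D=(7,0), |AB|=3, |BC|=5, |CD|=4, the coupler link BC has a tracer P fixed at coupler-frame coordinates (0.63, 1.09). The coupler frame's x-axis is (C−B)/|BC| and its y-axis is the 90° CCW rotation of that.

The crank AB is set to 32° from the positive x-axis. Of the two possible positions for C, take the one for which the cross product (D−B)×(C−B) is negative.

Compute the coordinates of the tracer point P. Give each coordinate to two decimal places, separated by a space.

A=(0,0), D=(7.00,0)
B = A + 3.00·(cos32°, sin32°) = (2.5441, 1.5898)
|BD| = 4.7310
circle(B,5.00) ∩ circle(D,4.00): a=3.3167, h=3.7416
  candidates: C₊=(6.9253,3.9993) cross=17.701; C₋=(4.4106,-3.0488) cross=-17.701
  mode - wants cross < 0 → take C=(4.4106,-3.0488) (cross=-17.701)
ex = (C−B)/|BC| = (0.3733,-0.9277); ey = (0.9277,0.3733)
P = B + 0.63·ex + 1.09·ey = (3.7905,1.4122)

3.79 1.41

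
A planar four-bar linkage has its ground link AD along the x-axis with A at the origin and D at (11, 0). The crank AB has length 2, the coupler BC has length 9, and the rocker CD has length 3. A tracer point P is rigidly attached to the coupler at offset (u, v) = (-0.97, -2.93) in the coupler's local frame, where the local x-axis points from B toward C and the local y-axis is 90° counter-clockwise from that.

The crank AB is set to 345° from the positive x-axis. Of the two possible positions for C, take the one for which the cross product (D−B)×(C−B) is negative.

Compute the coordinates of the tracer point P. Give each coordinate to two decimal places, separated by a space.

0.20 -3.07

A=(0,0), D=(11.00,0)
B = A + 2.00·(cos345°, sin345°) = (1.9319, -0.5176)
|BD| = 9.0829
circle(B,9.00) ∩ circle(D,3.00): a=8.5049, h=2.9438
  candidates: C₊=(10.2552,2.9061) cross=26.738; C₋=(10.5907,-2.9720) cross=-26.738
  mode - wants cross < 0 → take C=(10.5907,-2.9720) (cross=-26.738)
ex = (C−B)/|BC| = (0.9621,-0.2727); ey = (0.2727,0.9621)
P = B + -0.97·ex + -2.93·ey = (0.1996,-3.0721)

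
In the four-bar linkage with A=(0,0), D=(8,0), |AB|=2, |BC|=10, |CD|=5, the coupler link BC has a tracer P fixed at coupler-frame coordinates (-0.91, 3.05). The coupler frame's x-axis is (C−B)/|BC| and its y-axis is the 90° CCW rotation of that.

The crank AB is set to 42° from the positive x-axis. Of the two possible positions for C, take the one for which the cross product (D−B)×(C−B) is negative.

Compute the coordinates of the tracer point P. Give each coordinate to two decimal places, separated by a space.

A=(0,0), D=(8.00,0)
B = A + 2.00·(cos42°, sin42°) = (1.4863, 1.3383)
|BD| = 6.6498
circle(B,10.00) ∩ circle(D,5.00): a=8.9642, h=4.4321
  candidates: C₊=(11.1590,3.8756) cross=29.472; C₋=(9.3751,-4.8072) cross=-29.472
  mode - wants cross < 0 → take C=(9.3751,-4.8072) (cross=-29.472)
ex = (C−B)/|BC| = (0.7889,-0.6145); ey = (0.6145,0.7889)
P = B + -0.91·ex + 3.05·ey = (2.6428,4.3036)

2.64 4.30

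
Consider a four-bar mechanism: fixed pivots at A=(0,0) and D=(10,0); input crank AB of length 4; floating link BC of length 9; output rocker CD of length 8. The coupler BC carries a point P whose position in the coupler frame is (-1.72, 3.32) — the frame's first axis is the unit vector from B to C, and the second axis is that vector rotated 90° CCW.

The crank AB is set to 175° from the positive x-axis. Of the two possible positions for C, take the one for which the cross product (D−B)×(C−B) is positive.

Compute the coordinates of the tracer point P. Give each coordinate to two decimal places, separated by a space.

A=(0,0), D=(10.00,0)
B = A + 4.00·(cos175°, sin175°) = (-3.9848, 0.3486)
|BD| = 13.9891
circle(B,9.00) ∩ circle(D,8.00): a=7.6022, h=4.8174
  candidates: C₊=(3.7351,4.9750) cross=67.391; C₋=(3.4950,-4.6567) cross=-67.391
  mode + wants cross > 0 → take C=(3.7351,4.9750) (cross=67.391)
ex = (C−B)/|BC| = (0.8578,0.5140); ey = (-0.5140,0.8578)
P = B + -1.72·ex + 3.32·ey = (-7.1668,2.3122)

-7.17 2.31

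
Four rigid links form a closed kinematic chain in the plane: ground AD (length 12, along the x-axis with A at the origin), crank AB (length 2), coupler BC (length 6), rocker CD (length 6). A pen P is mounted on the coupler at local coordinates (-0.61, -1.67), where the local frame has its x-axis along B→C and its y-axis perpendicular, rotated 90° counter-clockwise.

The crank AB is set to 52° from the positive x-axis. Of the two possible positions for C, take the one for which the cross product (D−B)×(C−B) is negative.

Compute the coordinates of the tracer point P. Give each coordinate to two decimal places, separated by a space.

-0.19 0.51

A=(0,0), D=(12.00,0)
B = A + 2.00·(cos52°, sin52°) = (1.2313, 1.5760)
|BD| = 10.8834
circle(B,6.00) ∩ circle(D,6.00): a=5.4417, h=2.5274
  candidates: C₊=(6.9817,3.2888) cross=27.507; C₋=(6.2497,-1.7128) cross=-27.507
  mode - wants cross < 0 → take C=(6.2497,-1.7128) (cross=-27.507)
ex = (C−B)/|BC| = (0.8364,-0.5481); ey = (0.5481,0.8364)
P = B + -0.61·ex + -1.67·ey = (-0.1943,0.5136)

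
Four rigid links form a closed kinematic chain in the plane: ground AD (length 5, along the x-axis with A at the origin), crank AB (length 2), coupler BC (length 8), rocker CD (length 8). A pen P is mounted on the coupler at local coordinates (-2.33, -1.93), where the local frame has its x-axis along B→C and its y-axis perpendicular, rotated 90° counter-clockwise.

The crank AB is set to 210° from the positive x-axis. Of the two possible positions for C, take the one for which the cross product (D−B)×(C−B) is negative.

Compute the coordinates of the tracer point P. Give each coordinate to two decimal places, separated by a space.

A=(0,0), D=(5.00,0)
B = A + 2.00·(cos210°, sin210°) = (-1.7321, -1.0000)
|BD| = 6.8059
circle(B,8.00) ∩ circle(D,8.00): a=3.4030, h=7.2402
  candidates: C₊=(0.5702,6.6616) cross=49.276; C₋=(2.6978,-7.6616) cross=-49.276
  mode - wants cross < 0 → take C=(2.6978,-7.6616) (cross=-49.276)
ex = (C−B)/|BC| = (0.5537,-0.8327); ey = (0.8327,0.5537)
P = B + -2.33·ex + -1.93·ey = (-4.6293,-0.1285)

-4.63 -0.13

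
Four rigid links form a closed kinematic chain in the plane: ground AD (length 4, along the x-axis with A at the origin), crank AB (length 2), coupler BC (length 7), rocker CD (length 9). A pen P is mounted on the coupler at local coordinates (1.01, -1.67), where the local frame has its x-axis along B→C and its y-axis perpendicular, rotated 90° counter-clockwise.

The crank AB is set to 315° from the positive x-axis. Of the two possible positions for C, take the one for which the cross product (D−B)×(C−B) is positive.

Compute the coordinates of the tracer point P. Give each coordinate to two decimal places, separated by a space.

1.27 0.53

A=(0,0), D=(4.00,0)
B = A + 2.00·(cos315°, sin315°) = (1.4142, -1.4142)
|BD| = 2.9473
circle(B,7.00) ∩ circle(D,9.00): a=-3.9552, h=5.7755
  candidates: C₊=(-4.8272,1.7551) cross=17.022; C₋=(0.7155,-8.3793) cross=-17.022
  mode + wants cross > 0 → take C=(-4.8272,1.7551) (cross=17.022)
ex = (C−B)/|BC| = (-0.8916,0.4528); ey = (-0.4528,-0.8916)
P = B + 1.01·ex + -1.67·ey = (1.2698,0.5321)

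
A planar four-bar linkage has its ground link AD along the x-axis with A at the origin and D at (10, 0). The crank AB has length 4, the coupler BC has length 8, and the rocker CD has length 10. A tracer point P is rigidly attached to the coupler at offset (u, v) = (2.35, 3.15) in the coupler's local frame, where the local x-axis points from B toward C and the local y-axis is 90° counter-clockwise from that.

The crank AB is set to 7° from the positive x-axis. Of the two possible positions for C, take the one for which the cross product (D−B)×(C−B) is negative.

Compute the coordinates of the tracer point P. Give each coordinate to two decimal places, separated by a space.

A=(0,0), D=(10.00,0)
B = A + 4.00·(cos7°, sin7°) = (3.9702, 0.4875)
|BD| = 6.0495
circle(B,8.00) ∩ circle(D,10.00): a=0.0493, h=7.9998
  candidates: C₊=(4.6640,8.4573) cross=48.395; C₋=(3.3747,-7.4903) cross=-48.395
  mode - wants cross < 0 → take C=(3.3747,-7.4903) (cross=-48.395)
ex = (C−B)/|BC| = (-0.0744,-0.9972); ey = (0.9972,-0.0744)
P = B + 2.35·ex + 3.15·ey = (6.9365,-2.0905)

6.94 -2.09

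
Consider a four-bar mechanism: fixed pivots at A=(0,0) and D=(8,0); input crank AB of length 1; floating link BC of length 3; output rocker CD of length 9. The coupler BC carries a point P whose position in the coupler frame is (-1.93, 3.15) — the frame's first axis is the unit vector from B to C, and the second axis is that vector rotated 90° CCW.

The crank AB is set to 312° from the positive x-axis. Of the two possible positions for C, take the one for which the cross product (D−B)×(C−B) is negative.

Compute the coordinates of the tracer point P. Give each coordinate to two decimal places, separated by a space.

A=(0,0), D=(8.00,0)
B = A + 1.00·(cos312°, sin312°) = (0.6691, -0.7431)
|BD| = 7.3684
circle(B,3.00) ∩ circle(D,9.00): a=-1.2015, h=2.7489
  candidates: C₊=(-0.8035,1.8706) cross=20.255; C₋=(-0.2490,-3.5992) cross=-20.255
  mode - wants cross < 0 → take C=(-0.2490,-3.5992) (cross=-20.255)
ex = (C−B)/|BC| = (-0.3060,-0.9520); ey = (0.9520,-0.3060)
P = B + -1.93·ex + 3.15·ey = (4.2586,0.1302)

4.26 0.13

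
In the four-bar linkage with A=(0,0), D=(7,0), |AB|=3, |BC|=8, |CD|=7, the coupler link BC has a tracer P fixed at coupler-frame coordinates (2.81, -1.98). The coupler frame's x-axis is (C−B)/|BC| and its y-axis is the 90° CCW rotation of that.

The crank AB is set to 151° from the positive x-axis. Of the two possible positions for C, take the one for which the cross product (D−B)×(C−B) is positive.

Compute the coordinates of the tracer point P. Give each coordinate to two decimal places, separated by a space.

A=(0,0), D=(7.00,0)
B = A + 3.00·(cos151°, sin151°) = (-2.6239, 1.4544)
|BD| = 9.7331
circle(B,8.00) ∩ circle(D,7.00): a=5.6371, h=5.6765
  candidates: C₊=(3.7982,6.2248) cross=55.250; C₋=(2.1017,-5.0007) cross=-55.250
  mode + wants cross > 0 → take C=(3.7982,6.2248) (cross=55.250)
ex = (C−B)/|BC| = (0.8028,0.5963); ey = (-0.5963,0.8028)
P = B + 2.81·ex + -1.98·ey = (0.8126,1.5406)

0.81 1.54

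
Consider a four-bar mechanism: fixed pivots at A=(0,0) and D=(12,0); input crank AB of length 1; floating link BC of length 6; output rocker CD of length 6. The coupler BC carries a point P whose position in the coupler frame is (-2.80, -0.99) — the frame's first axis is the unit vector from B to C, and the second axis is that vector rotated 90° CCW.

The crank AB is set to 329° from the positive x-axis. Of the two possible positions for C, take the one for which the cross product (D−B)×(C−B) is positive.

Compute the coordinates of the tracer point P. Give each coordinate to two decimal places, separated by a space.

-1.29 -2.57

A=(0,0), D=(12.00,0)
B = A + 1.00·(cos329°, sin329°) = (0.8572, -0.5150)
|BD| = 11.1547
circle(B,6.00) ∩ circle(D,6.00): a=5.5774, h=2.2120
  candidates: C₊=(6.3265,1.9521) cross=24.674; C₋=(6.5307,-2.4672) cross=-24.674
  mode + wants cross > 0 → take C=(6.3265,1.9521) (cross=24.674)
ex = (C−B)/|BC| = (0.9115,0.4112); ey = (-0.4112,0.9115)
P = B + -2.80·ex + -0.99·ey = (-1.2881,-2.5688)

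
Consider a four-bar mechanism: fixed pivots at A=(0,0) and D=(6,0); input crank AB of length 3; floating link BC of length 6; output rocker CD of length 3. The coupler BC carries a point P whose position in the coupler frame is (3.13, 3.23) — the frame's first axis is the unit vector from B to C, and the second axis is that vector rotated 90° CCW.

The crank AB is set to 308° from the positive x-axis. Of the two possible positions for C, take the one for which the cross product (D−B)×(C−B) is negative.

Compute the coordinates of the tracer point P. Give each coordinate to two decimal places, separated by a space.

4.98 0.87

A=(0,0), D=(6.00,0)
B = A + 3.00·(cos308°, sin308°) = (1.8470, -2.3640)
|BD| = 4.7787
circle(B,6.00) ∩ circle(D,3.00): a=5.2144, h=2.9682
  candidates: C₊=(4.9103,2.7951) cross=14.184; C₋=(7.8470,-2.3640) cross=-14.184
  mode - wants cross < 0 → take C=(7.8470,-2.3640) (cross=-14.184)
ex = (C−B)/|BC| = (1.0000,0.0000); ey = (-0.0000,1.0000)
P = B + 3.13·ex + 3.23·ey = (4.9770,0.8660)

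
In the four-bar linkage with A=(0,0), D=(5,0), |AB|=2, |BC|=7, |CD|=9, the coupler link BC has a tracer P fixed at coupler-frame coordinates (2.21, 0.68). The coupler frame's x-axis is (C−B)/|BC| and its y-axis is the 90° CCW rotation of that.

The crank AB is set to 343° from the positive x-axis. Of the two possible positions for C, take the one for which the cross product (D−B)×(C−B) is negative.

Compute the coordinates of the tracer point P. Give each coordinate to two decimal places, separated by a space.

1.82 -2.90

A=(0,0), D=(5.00,0)
B = A + 2.00·(cos343°, sin343°) = (1.9126, -0.5847)
|BD| = 3.1423
circle(B,7.00) ∩ circle(D,9.00): a=-3.5207, h=6.0502
  candidates: C₊=(-2.6725,4.7046) cross=19.011; C₋=(-0.4207,-7.1844) cross=-19.011
  mode - wants cross < 0 → take C=(-0.4207,-7.1844) (cross=-19.011)
ex = (C−B)/|BC| = (-0.3333,-0.9428); ey = (0.9428,-0.3333)
P = B + 2.21·ex + 0.68·ey = (1.8170,-2.8950)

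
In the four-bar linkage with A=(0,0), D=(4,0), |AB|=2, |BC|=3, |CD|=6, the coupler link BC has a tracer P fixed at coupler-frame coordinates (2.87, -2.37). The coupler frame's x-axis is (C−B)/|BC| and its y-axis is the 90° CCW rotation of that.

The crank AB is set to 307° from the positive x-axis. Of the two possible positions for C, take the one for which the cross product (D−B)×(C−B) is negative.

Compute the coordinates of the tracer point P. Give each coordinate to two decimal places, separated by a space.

-2.28 -2.92

A=(0,0), D=(4.00,0)
B = A + 2.00·(cos307°, sin307°) = (1.2036, -1.5973)
|BD| = 3.2204
circle(B,3.00) ∩ circle(D,6.00): a=-2.5818, h=1.5278
  candidates: C₊=(-1.7960,-1.5512) cross=4.920; C₋=(-0.2805,-4.2045) cross=-4.920
  mode - wants cross < 0 → take C=(-0.2805,-4.2045) (cross=-4.920)
ex = (C−B)/|BC| = (-0.4947,-0.8691); ey = (0.8691,-0.4947)
P = B + 2.87·ex + -2.37·ey = (-2.2758,-2.9190)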